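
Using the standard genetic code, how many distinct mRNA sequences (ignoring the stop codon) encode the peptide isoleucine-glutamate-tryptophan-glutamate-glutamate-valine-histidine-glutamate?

Ile: 3 codons.
Glu: 2 codons.
Trp: 1 codon.
Glu: 2 codons.
Glu: 2 codons.
Val: 4 codons.
His: 2 codons.
Glu: 2 codons.
3 × 2 × 1 × 2 × 2 × 4 × 2 × 2 = 384.

384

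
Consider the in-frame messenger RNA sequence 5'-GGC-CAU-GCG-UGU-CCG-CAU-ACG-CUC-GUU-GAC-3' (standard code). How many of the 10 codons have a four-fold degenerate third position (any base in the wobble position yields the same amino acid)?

Codon 1 GGC (Gly): third position 4-fold.
Codon 2 CAU (His): third position 2-fold.
Codon 3 GCG (Ala): third position 4-fold.
Codon 4 UGU (Cys): third position 2-fold.
Codon 5 CCG (Pro): third position 4-fold.
Codon 6 CAU (His): third position 2-fold.
Codon 7 ACG (Thr): third position 4-fold.
Codon 8 CUC (Leu): third position 4-fold.
Codon 9 GUU (Val): third position 4-fold.
Codon 10 GAC (Asp): third position 2-fold.
Four-fold degenerate third positions: 6.

6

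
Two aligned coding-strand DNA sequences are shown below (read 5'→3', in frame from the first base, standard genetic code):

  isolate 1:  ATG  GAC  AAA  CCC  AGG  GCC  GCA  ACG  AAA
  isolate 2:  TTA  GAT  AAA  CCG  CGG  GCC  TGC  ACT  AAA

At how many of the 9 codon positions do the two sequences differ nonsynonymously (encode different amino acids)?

2

Codon 1: ATG Met / TTA Leu — nonsynonymous.
Codon 2: GAC Asp / GAT Asp — synonymous.
Codon 3: AAA Lys / AAA Lys — identical.
Codon 4: CCC Pro / CCG Pro — synonymous.
Codon 5: AGG Arg / CGG Arg — synonymous.
Codon 6: GCC Ala / GCC Ala — identical.
Codon 7: GCA Ala / TGC Cys — nonsynonymous.
Codon 8: ACG Thr / ACT Thr — synonymous.
Codon 9: AAA Lys / AAA Lys — identical.
Nonsynonymous differences: 2.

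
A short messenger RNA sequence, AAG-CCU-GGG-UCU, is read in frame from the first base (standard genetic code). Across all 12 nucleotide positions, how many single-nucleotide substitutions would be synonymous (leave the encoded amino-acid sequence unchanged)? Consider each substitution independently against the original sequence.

Codon 1 (AAG, Lys): 1 synonymous substitution.
Codon 2 (CCU, Pro): 3 synonymous substitutions.
Codon 3 (GGG, Gly): 3 synonymous substitutions.
Codon 4 (UCU, Ser): 3 synonymous substitutions.
Total: 1 + 3 + 3 + 3 = 10.

10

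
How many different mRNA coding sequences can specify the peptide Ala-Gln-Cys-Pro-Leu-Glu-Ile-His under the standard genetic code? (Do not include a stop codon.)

4608

Ala: 4 codons.
Gln: 2 codons.
Cys: 2 codons.
Pro: 4 codons.
Leu: 6 codons.
Glu: 2 codons.
Ile: 3 codons.
His: 2 codons.
4 × 2 × 2 × 4 × 6 × 2 × 3 × 2 = 4608.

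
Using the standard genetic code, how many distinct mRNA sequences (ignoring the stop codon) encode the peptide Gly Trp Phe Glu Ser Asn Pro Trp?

Gly: 4 codons.
Trp: 1 codon.
Phe: 2 codons.
Glu: 2 codons.
Ser: 6 codons.
Asn: 2 codons.
Pro: 4 codons.
Trp: 1 codon.
4 × 1 × 2 × 2 × 6 × 2 × 4 × 1 = 768.

768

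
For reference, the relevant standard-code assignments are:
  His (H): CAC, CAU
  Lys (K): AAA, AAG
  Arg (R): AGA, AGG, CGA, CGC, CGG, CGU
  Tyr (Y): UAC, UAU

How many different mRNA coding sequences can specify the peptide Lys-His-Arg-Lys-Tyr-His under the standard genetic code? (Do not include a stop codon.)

192

Lys: 2 codons.
His: 2 codons.
Arg: 6 codons.
Lys: 2 codons.
Tyr: 2 codons.
His: 2 codons.
2 × 2 × 6 × 2 × 2 × 2 = 192.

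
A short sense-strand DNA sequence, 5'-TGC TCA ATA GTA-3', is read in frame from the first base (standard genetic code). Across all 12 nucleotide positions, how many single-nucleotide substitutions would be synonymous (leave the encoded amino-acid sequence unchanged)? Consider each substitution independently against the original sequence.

9

Codon 1 (TGC, Cys): 1 synonymous substitution.
Codon 2 (TCA, Ser): 3 synonymous substitutions.
Codon 3 (ATA, Ile): 2 synonymous substitutions.
Codon 4 (GTA, Val): 3 synonymous substitutions.
Total: 1 + 3 + 2 + 3 = 9.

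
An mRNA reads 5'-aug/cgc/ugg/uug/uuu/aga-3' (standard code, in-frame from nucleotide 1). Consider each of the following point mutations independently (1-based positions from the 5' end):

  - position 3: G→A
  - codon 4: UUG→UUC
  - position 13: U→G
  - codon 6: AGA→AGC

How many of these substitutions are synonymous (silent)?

0

Codon 1: AUG (Met) → AUA (Ile) — missense.
Codon 4: UUG (Leu) → UUC (Phe) — missense.
Codon 5: UUU (Phe) → GUU (Val) — missense.
Codon 6: AGA (Arg) → AGC (Ser) — missense.
Synonymous: 0 of 4.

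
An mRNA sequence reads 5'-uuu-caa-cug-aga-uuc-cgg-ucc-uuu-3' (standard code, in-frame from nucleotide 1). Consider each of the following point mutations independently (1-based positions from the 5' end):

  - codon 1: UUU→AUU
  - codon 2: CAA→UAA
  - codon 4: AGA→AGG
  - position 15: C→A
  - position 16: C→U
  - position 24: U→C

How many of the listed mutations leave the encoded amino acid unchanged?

2

Codon 1: UUU (Phe) → AUU (Ile) — missense.
Codon 2: CAA (Gln) → UAA (Stop) — nonsense.
Codon 4: AGA (Arg) → AGG (Arg) — synonymous.
Codon 5: UUC (Phe) → UUA (Leu) — missense.
Codon 6: CGG (Arg) → UGG (Trp) — missense.
Codon 8: UUU (Phe) → UUC (Phe) — synonymous.
Synonymous: 2 of 6.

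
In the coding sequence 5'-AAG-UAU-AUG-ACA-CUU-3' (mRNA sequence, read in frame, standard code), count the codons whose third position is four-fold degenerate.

2

Codon 1 AAG (Lys): third position 2-fold.
Codon 2 UAU (Tyr): third position 2-fold.
Codon 3 AUG (Met): third position 1-fold.
Codon 4 ACA (Thr): third position 4-fold.
Codon 5 CUU (Leu): third position 4-fold.
Four-fold degenerate third positions: 2.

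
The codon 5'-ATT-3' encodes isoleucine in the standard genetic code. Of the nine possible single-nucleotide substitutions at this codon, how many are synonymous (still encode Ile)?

2

Position 1: none → 0 synonymous.
Position 2: none → 0 synonymous.
Position 3: ATC, ATA → 2 synonymous.
Total: 0 + 0 + 2 = 2.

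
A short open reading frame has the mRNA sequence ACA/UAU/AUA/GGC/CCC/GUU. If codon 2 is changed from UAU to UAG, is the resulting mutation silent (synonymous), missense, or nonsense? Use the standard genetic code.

Position 6 falls in codon 2: UAU → Tyr.
After the substitution the codon is UAG → Stop.
The new codon is a stop codon, so this is a nonsense mutation.

nonsense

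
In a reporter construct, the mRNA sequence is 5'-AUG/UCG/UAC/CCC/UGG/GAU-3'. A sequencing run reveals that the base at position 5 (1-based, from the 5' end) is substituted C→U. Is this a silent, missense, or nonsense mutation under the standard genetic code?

Position 5 falls in codon 2: UCG → Ser.
After the substitution the codon is UUG → Leu.
Ser ≠ Leu, so this is a missense mutation.

missense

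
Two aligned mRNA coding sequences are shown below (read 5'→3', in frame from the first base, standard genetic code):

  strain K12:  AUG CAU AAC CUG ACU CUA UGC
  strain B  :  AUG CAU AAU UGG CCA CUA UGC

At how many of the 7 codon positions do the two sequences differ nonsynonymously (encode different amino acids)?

Codon 1: AUG Met / AUG Met — identical.
Codon 2: CAU His / CAU His — identical.
Codon 3: AAC Asn / AAU Asn — synonymous.
Codon 4: CUG Leu / UGG Trp — nonsynonymous.
Codon 5: ACU Thr / CCA Pro — nonsynonymous.
Codon 6: CUA Leu / CUA Leu — identical.
Codon 7: UGC Cys / UGC Cys — identical.
Nonsynonymous differences: 2.

2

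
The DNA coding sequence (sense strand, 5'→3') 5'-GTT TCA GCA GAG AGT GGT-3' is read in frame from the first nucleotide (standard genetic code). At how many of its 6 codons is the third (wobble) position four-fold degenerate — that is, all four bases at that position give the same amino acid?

4

Codon 1 GTT (Val): third position 4-fold.
Codon 2 TCA (Ser): third position 4-fold.
Codon 3 GCA (Ala): third position 4-fold.
Codon 4 GAG (Glu): third position 2-fold.
Codon 5 AGT (Ser): third position 2-fold.
Codon 6 GGT (Gly): third position 4-fold.
Four-fold degenerate third positions: 4.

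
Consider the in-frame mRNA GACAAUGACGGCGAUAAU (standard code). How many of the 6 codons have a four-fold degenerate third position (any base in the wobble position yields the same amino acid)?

1

Codon 1 GAC (Asp): third position 2-fold.
Codon 2 AAU (Asn): third position 2-fold.
Codon 3 GAC (Asp): third position 2-fold.
Codon 4 GGC (Gly): third position 4-fold.
Codon 5 GAU (Asp): third position 2-fold.
Codon 6 AAU (Asn): third position 2-fold.
Four-fold degenerate third positions: 1.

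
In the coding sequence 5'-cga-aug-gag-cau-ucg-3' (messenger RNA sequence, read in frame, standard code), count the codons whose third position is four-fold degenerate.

2

Codon 1 CGA (Arg): third position 4-fold.
Codon 2 AUG (Met): third position 1-fold.
Codon 3 GAG (Glu): third position 2-fold.
Codon 4 CAU (His): third position 2-fold.
Codon 5 UCG (Ser): third position 4-fold.
Four-fold degenerate third positions: 2.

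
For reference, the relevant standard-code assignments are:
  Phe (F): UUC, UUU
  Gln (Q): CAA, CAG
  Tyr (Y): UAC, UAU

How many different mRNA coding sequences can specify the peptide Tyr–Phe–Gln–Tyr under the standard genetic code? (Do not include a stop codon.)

Tyr: 2 codons.
Phe: 2 codons.
Gln: 2 codons.
Tyr: 2 codons.
2 × 2 × 2 × 2 = 16.

16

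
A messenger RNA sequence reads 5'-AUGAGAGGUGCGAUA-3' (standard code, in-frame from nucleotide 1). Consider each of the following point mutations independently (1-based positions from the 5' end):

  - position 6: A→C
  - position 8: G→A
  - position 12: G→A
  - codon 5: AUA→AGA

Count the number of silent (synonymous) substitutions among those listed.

Codon 2: AGA (Arg) → AGC (Ser) — missense.
Codon 3: GGU (Gly) → GAU (Asp) — missense.
Codon 4: GCG (Ala) → GCA (Ala) — synonymous.
Codon 5: AUA (Ile) → AGA (Arg) — missense.
Synonymous: 1 of 4.

1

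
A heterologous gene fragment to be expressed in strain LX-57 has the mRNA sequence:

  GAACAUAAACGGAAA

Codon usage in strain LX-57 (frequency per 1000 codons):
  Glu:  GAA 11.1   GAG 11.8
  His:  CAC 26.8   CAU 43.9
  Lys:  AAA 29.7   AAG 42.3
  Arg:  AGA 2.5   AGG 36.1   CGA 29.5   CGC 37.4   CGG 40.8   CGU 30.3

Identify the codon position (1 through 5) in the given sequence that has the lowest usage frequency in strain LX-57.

1

Codon 1 GAA (Glu): 11.1 per 1000.
Codon 2 CAU (His): 43.9 per 1000.
Codon 3 AAA (Lys): 29.7 per 1000.
Codon 4 CGG (Arg): 40.8 per 1000.
Codon 5 AAA (Lys): 29.7 per 1000.
Lowest frequency is 11.1 at codon 1.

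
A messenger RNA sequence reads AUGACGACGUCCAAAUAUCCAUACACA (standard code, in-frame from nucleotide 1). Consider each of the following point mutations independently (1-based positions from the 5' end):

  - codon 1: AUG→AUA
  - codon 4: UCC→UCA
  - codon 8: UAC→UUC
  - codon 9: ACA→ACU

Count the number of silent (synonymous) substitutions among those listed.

Codon 1: AUG (Met) → AUA (Ile) — missense.
Codon 4: UCC (Ser) → UCA (Ser) — synonymous.
Codon 8: UAC (Tyr) → UUC (Phe) — missense.
Codon 9: ACA (Thr) → ACU (Thr) — synonymous.
Synonymous: 2 of 4.

2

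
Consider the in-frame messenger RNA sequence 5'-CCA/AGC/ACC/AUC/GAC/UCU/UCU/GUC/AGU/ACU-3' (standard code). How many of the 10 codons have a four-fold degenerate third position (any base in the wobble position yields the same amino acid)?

6

Codon 1 CCA (Pro): third position 4-fold.
Codon 2 AGC (Ser): third position 2-fold.
Codon 3 ACC (Thr): third position 4-fold.
Codon 4 AUC (Ile): third position 3-fold.
Codon 5 GAC (Asp): third position 2-fold.
Codon 6 UCU (Ser): third position 4-fold.
Codon 7 UCU (Ser): third position 4-fold.
Codon 8 GUC (Val): third position 4-fold.
Codon 9 AGU (Ser): third position 2-fold.
Codon 10 ACU (Thr): third position 4-fold.
Four-fold degenerate third positions: 6.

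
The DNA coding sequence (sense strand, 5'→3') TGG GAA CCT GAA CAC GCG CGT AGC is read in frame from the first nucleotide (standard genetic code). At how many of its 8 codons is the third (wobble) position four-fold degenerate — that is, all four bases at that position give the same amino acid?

Codon 1 TGG (Trp): third position 1-fold.
Codon 2 GAA (Glu): third position 2-fold.
Codon 3 CCT (Pro): third position 4-fold.
Codon 4 GAA (Glu): third position 2-fold.
Codon 5 CAC (His): third position 2-fold.
Codon 6 GCG (Ala): third position 4-fold.
Codon 7 CGT (Arg): third position 4-fold.
Codon 8 AGC (Ser): third position 2-fold.
Four-fold degenerate third positions: 3.

3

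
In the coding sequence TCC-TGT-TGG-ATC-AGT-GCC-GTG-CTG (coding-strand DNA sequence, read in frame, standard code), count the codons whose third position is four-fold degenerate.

4

Codon 1 TCC (Ser): third position 4-fold.
Codon 2 TGT (Cys): third position 2-fold.
Codon 3 TGG (Trp): third position 1-fold.
Codon 4 ATC (Ile): third position 3-fold.
Codon 5 AGT (Ser): third position 2-fold.
Codon 6 GCC (Ala): third position 4-fold.
Codon 7 GTG (Val): third position 4-fold.
Codon 8 CTG (Leu): third position 4-fold.
Four-fold degenerate third positions: 4.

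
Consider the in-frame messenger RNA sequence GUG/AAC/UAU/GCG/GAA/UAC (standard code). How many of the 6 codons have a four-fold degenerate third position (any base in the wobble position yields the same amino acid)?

Codon 1 GUG (Val): third position 4-fold.
Codon 2 AAC (Asn): third position 2-fold.
Codon 3 UAU (Tyr): third position 2-fold.
Codon 4 GCG (Ala): third position 4-fold.
Codon 5 GAA (Glu): third position 2-fold.
Codon 6 UAC (Tyr): third position 2-fold.
Four-fold degenerate third positions: 2.

2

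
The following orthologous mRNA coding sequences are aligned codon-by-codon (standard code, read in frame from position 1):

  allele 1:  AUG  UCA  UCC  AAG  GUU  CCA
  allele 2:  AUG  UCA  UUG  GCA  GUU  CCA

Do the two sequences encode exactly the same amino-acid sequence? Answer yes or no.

no

Codon 1: AUG Met / AUG Met — identical.
Codon 2: UCA Ser / UCA Ser — identical.
Codon 3: UCC Ser / UUG Leu — nonsynonymous.
Codon 4: AAG Lys / GCA Ala — nonsynonymous.
Codon 5: GUU Val / GUU Val — identical.
Codon 6: CCA Pro / CCA Pro — identical.
Nonsynonymous differences: 2 → different protein.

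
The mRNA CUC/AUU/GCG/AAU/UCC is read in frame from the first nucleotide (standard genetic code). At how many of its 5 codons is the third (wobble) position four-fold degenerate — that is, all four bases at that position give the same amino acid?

3

Codon 1 CUC (Leu): third position 4-fold.
Codon 2 AUU (Ile): third position 3-fold.
Codon 3 GCG (Ala): third position 4-fold.
Codon 4 AAU (Asn): third position 2-fold.
Codon 5 UCC (Ser): third position 4-fold.
Four-fold degenerate third positions: 3.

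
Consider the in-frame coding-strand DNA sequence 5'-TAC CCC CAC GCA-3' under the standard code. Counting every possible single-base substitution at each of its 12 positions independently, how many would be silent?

Codon 1 (TAC, Tyr): 1 synonymous substitution.
Codon 2 (CCC, Pro): 3 synonymous substitutions.
Codon 3 (CAC, His): 1 synonymous substitution.
Codon 4 (GCA, Ala): 3 synonymous substitutions.
Total: 1 + 3 + 1 + 3 = 8.

8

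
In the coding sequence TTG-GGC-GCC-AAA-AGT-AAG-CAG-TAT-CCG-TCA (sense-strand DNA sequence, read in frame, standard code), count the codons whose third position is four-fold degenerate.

Codon 1 TTG (Leu): third position 2-fold.
Codon 2 GGC (Gly): third position 4-fold.
Codon 3 GCC (Ala): third position 4-fold.
Codon 4 AAA (Lys): third position 2-fold.
Codon 5 AGT (Ser): third position 2-fold.
Codon 6 AAG (Lys): third position 2-fold.
Codon 7 CAG (Gln): third position 2-fold.
Codon 8 TAT (Tyr): third position 2-fold.
Codon 9 CCG (Pro): third position 4-fold.
Codon 10 TCA (Ser): third position 4-fold.
Four-fold degenerate third positions: 4.

4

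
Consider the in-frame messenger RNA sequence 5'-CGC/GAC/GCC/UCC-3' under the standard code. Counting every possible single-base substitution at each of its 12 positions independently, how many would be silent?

Codon 1 (CGC, Arg): 3 synonymous substitutions.
Codon 2 (GAC, Asp): 1 synonymous substitution.
Codon 3 (GCC, Ala): 3 synonymous substitutions.
Codon 4 (UCC, Ser): 3 synonymous substitutions.
Total: 3 + 1 + 3 + 3 = 10.

10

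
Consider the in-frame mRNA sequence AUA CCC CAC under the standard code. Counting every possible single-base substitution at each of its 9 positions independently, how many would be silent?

Codon 1 (AUA, Ile): 2 synonymous substitutions.
Codon 2 (CCC, Pro): 3 synonymous substitutions.
Codon 3 (CAC, His): 1 synonymous substitution.
Total: 2 + 3 + 1 = 6.

6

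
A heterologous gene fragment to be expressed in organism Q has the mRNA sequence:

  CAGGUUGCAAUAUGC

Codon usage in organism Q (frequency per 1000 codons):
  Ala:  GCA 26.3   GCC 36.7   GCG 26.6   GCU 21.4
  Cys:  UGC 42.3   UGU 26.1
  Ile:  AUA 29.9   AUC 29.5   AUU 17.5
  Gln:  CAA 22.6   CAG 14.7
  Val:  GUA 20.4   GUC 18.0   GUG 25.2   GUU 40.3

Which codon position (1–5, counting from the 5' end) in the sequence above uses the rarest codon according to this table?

1

Codon 1 CAG (Gln): 14.7 per 1000.
Codon 2 GUU (Val): 40.3 per 1000.
Codon 3 GCA (Ala): 26.3 per 1000.
Codon 4 AUA (Ile): 29.9 per 1000.
Codon 5 UGC (Cys): 42.3 per 1000.
Lowest frequency is 14.7 at codon 1.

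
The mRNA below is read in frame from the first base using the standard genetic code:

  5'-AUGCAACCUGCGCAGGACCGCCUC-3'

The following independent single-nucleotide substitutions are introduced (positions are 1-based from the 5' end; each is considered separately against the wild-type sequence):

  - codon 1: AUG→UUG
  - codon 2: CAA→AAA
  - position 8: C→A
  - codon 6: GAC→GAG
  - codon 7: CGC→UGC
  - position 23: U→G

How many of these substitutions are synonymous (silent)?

0

Codon 1: AUG (Met) → UUG (Leu) — missense.
Codon 2: CAA (Gln) → AAA (Lys) — missense.
Codon 3: CCU (Pro) → CAU (His) — missense.
Codon 6: GAC (Asp) → GAG (Glu) — missense.
Codon 7: CGC (Arg) → UGC (Cys) — missense.
Codon 8: CUC (Leu) → CGC (Arg) — missense.
Synonymous: 0 of 6.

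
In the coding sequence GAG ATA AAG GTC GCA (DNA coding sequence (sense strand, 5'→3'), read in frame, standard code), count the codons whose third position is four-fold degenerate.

Codon 1 GAG (Glu): third position 2-fold.
Codon 2 ATA (Ile): third position 3-fold.
Codon 3 AAG (Lys): third position 2-fold.
Codon 4 GTC (Val): third position 4-fold.
Codon 5 GCA (Ala): third position 4-fold.
Four-fold degenerate third positions: 2.

2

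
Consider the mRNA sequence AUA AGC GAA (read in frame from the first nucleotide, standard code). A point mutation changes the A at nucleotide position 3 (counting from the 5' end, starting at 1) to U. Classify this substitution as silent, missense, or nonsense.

Position 3 falls in codon 1: AUA → Ile.
After the substitution the codon is AUU → Ile.
Both encode Ile, so the change is synonymous.

silent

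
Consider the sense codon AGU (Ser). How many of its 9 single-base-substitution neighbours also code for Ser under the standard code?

Position 1: none → 0 synonymous.
Position 2: none → 0 synonymous.
Position 3: AGC → 1 synonymous.
Total: 0 + 0 + 1 = 1.

1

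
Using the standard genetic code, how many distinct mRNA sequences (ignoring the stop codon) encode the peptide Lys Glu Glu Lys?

16

Lys: 2 codons.
Glu: 2 codons.
Glu: 2 codons.
Lys: 2 codons.
2 × 2 × 2 × 2 = 16.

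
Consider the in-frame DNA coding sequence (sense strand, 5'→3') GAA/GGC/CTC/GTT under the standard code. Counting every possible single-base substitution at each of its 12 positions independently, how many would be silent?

10

Codon 1 (GAA, Glu): 1 synonymous substitution.
Codon 2 (GGC, Gly): 3 synonymous substitutions.
Codon 3 (CTC, Leu): 3 synonymous substitutions.
Codon 4 (GTT, Val): 3 synonymous substitutions.
Total: 1 + 3 + 3 + 3 = 10.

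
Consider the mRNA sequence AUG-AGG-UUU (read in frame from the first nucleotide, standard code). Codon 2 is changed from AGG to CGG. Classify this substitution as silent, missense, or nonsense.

silent

Position 4 falls in codon 2: AGG → Arg.
After the substitution the codon is CGG → Arg.
Both encode Arg, so the change is synonymous.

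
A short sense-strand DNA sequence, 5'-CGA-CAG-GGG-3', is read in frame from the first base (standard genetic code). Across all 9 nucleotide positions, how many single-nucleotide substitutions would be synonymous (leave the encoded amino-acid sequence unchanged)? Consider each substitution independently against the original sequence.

Codon 1 (CGA, Arg): 4 synonymous substitutions.
Codon 2 (CAG, Gln): 1 synonymous substitution.
Codon 3 (GGG, Gly): 3 synonymous substitutions.
Total: 4 + 1 + 3 = 8.

8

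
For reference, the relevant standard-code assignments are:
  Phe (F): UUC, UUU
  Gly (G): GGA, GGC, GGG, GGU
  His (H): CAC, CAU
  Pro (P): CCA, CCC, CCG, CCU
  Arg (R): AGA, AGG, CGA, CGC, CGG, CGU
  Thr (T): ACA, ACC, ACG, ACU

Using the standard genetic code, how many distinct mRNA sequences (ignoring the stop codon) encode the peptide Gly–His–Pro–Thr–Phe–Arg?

Gly: 4 codons.
His: 2 codons.
Pro: 4 codons.
Thr: 4 codons.
Phe: 2 codons.
Arg: 6 codons.
4 × 2 × 4 × 4 × 2 × 6 = 1536.

1536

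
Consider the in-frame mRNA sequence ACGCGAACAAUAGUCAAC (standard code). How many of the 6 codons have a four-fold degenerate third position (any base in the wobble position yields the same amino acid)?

4

Codon 1 ACG (Thr): third position 4-fold.
Codon 2 CGA (Arg): third position 4-fold.
Codon 3 ACA (Thr): third position 4-fold.
Codon 4 AUA (Ile): third position 3-fold.
Codon 5 GUC (Val): third position 4-fold.
Codon 6 AAC (Asn): third position 2-fold.
Four-fold degenerate third positions: 4.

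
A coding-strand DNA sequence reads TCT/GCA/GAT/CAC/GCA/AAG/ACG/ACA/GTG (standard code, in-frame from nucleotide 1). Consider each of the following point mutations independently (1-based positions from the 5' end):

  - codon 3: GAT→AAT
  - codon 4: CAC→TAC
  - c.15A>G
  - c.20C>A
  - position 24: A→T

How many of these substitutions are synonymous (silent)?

Codon 3: GAT (Asp) → AAT (Asn) — missense.
Codon 4: CAC (His) → TAC (Tyr) — missense.
Codon 5: GCA (Ala) → GCG (Ala) — synonymous.
Codon 7: ACG (Thr) → AAG (Lys) — missense.
Codon 8: ACA (Thr) → ACT (Thr) — synonymous.
Synonymous: 2 of 5.

2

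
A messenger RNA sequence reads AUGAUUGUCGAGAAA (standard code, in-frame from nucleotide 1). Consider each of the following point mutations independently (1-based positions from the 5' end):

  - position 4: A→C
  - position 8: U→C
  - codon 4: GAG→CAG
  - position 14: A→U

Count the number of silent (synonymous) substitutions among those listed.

Codon 2: AUU (Ile) → CUU (Leu) — missense.
Codon 3: GUC (Val) → GCC (Ala) — missense.
Codon 4: GAG (Glu) → CAG (Gln) — missense.
Codon 5: AAA (Lys) → AUA (Ile) — missense.
Synonymous: 0 of 4.

0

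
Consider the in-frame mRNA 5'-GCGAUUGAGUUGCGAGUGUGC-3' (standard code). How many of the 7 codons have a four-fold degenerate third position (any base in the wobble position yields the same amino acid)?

Codon 1 GCG (Ala): third position 4-fold.
Codon 2 AUU (Ile): third position 3-fold.
Codon 3 GAG (Glu): third position 2-fold.
Codon 4 UUG (Leu): third position 2-fold.
Codon 5 CGA (Arg): third position 4-fold.
Codon 6 GUG (Val): third position 4-fold.
Codon 7 UGC (Cys): third position 2-fold.
Four-fold degenerate third positions: 3.

3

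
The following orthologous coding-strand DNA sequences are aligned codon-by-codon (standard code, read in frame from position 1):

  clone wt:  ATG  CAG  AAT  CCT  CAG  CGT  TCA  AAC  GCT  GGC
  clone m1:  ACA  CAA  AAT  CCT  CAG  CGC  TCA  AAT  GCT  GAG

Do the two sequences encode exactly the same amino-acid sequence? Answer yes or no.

no

Codon 1: ATG Met / ACA Thr — nonsynonymous.
Codon 2: CAG Gln / CAA Gln — synonymous.
Codon 3: AAT Asn / AAT Asn — identical.
Codon 4: CCT Pro / CCT Pro — identical.
Codon 5: CAG Gln / CAG Gln — identical.
Codon 6: CGT Arg / CGC Arg — synonymous.
Codon 7: TCA Ser / TCA Ser — identical.
Codon 8: AAC Asn / AAT Asn — synonymous.
Codon 9: GCT Ala / GCT Ala — identical.
Codon 10: GGC Gly / GAG Glu — nonsynonymous.
Nonsynonymous differences: 2 → different protein.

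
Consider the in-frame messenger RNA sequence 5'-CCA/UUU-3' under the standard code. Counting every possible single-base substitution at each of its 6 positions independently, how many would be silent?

4

Codon 1 (CCA, Pro): 3 synonymous substitutions.
Codon 2 (UUU, Phe): 1 synonymous substitution.
Total: 3 + 1 = 4.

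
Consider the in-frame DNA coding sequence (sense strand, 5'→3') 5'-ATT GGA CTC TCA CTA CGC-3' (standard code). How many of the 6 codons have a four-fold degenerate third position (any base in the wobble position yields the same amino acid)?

5

Codon 1 ATT (Ile): third position 3-fold.
Codon 2 GGA (Gly): third position 4-fold.
Codon 3 CTC (Leu): third position 4-fold.
Codon 4 TCA (Ser): third position 4-fold.
Codon 5 CTA (Leu): third position 4-fold.
Codon 6 CGC (Arg): third position 4-fold.
Four-fold degenerate third positions: 5.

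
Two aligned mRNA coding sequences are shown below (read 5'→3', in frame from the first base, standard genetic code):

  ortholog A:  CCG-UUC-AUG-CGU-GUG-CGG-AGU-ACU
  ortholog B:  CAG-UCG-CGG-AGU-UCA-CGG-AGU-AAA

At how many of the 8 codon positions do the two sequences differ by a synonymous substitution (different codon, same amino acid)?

Codon 1: CCG Pro / CAG Gln — nonsynonymous.
Codon 2: UUC Phe / UCG Ser — nonsynonymous.
Codon 3: AUG Met / CGG Arg — nonsynonymous.
Codon 4: CGU Arg / AGU Ser — nonsynonymous.
Codon 5: GUG Val / UCA Ser — nonsynonymous.
Codon 6: CGG Arg / CGG Arg — identical.
Codon 7: AGU Ser / AGU Ser — identical.
Codon 8: ACU Thr / AAA Lys — nonsynonymous.
Synonymous differences: 0.

0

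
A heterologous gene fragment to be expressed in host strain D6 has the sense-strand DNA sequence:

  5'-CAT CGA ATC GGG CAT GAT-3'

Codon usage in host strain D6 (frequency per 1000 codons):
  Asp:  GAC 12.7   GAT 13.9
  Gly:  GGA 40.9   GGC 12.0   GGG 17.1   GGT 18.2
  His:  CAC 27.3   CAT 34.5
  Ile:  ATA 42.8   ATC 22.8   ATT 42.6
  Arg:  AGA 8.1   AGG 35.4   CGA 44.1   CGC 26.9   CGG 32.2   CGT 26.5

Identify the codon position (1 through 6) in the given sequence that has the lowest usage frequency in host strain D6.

Codon 1 CAT (His): 34.5 per 1000.
Codon 2 CGA (Arg): 44.1 per 1000.
Codon 3 ATC (Ile): 22.8 per 1000.
Codon 4 GGG (Gly): 17.1 per 1000.
Codon 5 CAT (His): 34.5 per 1000.
Codon 6 GAT (Asp): 13.9 per 1000.
Lowest frequency is 13.9 at codon 6.

6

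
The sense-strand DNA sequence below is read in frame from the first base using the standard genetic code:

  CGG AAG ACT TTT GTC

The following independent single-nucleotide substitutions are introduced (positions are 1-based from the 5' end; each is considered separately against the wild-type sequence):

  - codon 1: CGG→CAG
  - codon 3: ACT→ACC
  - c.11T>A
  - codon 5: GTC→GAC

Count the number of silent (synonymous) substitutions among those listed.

Codon 1: CGG (Arg) → CAG (Gln) — missense.
Codon 3: ACT (Thr) → ACC (Thr) — synonymous.
Codon 4: TTT (Phe) → TAT (Tyr) — missense.
Codon 5: GTC (Val) → GAC (Asp) — missense.
Synonymous: 1 of 4.

1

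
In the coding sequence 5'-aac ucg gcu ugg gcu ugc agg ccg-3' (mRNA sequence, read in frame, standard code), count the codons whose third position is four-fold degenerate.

4

Codon 1 AAC (Asn): third position 2-fold.
Codon 2 UCG (Ser): third position 4-fold.
Codon 3 GCU (Ala): third position 4-fold.
Codon 4 UGG (Trp): third position 1-fold.
Codon 5 GCU (Ala): third position 4-fold.
Codon 6 UGC (Cys): third position 2-fold.
Codon 7 AGG (Arg): third position 2-fold.
Codon 8 CCG (Pro): third position 4-fold.
Four-fold degenerate third positions: 4.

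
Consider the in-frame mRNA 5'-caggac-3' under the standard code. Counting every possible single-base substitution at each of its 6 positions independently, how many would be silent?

2

Codon 1 (CAG, Gln): 1 synonymous substitution.
Codon 2 (GAC, Asp): 1 synonymous substitution.
Total: 1 + 1 = 2.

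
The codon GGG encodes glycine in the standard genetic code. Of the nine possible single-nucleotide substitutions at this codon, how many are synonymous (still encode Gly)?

Position 1: none → 0 synonymous.
Position 2: none → 0 synonymous.
Position 3: GGT, GGC, GGA → 3 synonymous.
Total: 0 + 0 + 3 = 3.

3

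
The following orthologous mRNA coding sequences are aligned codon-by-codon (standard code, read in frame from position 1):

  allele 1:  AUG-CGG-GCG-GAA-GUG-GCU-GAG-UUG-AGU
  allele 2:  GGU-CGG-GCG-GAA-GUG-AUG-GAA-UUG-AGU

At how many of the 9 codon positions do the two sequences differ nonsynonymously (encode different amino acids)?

2

Codon 1: AUG Met / GGU Gly — nonsynonymous.
Codon 2: CGG Arg / CGG Arg — identical.
Codon 3: GCG Ala / GCG Ala — identical.
Codon 4: GAA Glu / GAA Glu — identical.
Codon 5: GUG Val / GUG Val — identical.
Codon 6: GCU Ala / AUG Met — nonsynonymous.
Codon 7: GAG Glu / GAA Glu — synonymous.
Codon 8: UUG Leu / UUG Leu — identical.
Codon 9: AGU Ser / AGU Ser — identical.
Nonsynonymous differences: 2.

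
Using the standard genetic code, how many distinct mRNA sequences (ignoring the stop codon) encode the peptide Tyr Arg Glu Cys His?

96

Tyr: 2 codons.
Arg: 6 codons.
Glu: 2 codons.
Cys: 2 codons.
His: 2 codons.
2 × 6 × 2 × 2 × 2 = 96.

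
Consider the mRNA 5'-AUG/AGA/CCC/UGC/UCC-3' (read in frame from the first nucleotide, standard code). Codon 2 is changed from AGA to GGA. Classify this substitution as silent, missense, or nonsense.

Position 4 falls in codon 2: AGA → Arg.
After the substitution the codon is GGA → Gly.
Arg ≠ Gly, so this is a missense mutation.

missense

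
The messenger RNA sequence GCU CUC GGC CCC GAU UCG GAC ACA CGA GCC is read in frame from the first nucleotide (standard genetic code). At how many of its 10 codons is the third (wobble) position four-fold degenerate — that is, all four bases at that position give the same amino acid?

Codon 1 GCU (Ala): third position 4-fold.
Codon 2 CUC (Leu): third position 4-fold.
Codon 3 GGC (Gly): third position 4-fold.
Codon 4 CCC (Pro): third position 4-fold.
Codon 5 GAU (Asp): third position 2-fold.
Codon 6 UCG (Ser): third position 4-fold.
Codon 7 GAC (Asp): third position 2-fold.
Codon 8 ACA (Thr): third position 4-fold.
Codon 9 CGA (Arg): third position 4-fold.
Codon 10 GCC (Ala): third position 4-fold.
Four-fold degenerate third positions: 8.

8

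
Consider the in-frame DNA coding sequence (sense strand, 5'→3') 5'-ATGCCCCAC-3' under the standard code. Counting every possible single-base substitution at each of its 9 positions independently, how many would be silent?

4

Codon 1 (ATG, Met): 0 synonymous substitutions.
Codon 2 (CCC, Pro): 3 synonymous substitutions.
Codon 3 (CAC, His): 1 synonymous substitution.
Total: 0 + 3 + 1 = 4.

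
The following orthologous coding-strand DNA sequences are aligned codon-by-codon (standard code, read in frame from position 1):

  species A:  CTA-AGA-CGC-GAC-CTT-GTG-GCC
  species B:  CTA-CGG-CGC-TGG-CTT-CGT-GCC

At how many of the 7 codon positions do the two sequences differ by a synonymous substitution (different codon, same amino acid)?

Codon 1: CTA Leu / CTA Leu — identical.
Codon 2: AGA Arg / CGG Arg — synonymous.
Codon 3: CGC Arg / CGC Arg — identical.
Codon 4: GAC Asp / TGG Trp — nonsynonymous.
Codon 5: CTT Leu / CTT Leu — identical.
Codon 6: GTG Val / CGT Arg — nonsynonymous.
Codon 7: GCC Ala / GCC Ala — identical.
Synonymous differences: 1.

1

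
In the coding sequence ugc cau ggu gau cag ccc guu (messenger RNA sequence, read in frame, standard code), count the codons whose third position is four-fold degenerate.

3

Codon 1 UGC (Cys): third position 2-fold.
Codon 2 CAU (His): third position 2-fold.
Codon 3 GGU (Gly): third position 4-fold.
Codon 4 GAU (Asp): third position 2-fold.
Codon 5 CAG (Gln): third position 2-fold.
Codon 6 CCC (Pro): third position 4-fold.
Codon 7 GUU (Val): third position 4-fold.
Four-fold degenerate third positions: 3.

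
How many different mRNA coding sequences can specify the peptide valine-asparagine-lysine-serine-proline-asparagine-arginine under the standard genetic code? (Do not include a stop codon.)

4608

Val: 4 codons.
Asn: 2 codons.
Lys: 2 codons.
Ser: 6 codons.
Pro: 4 codons.
Asn: 2 codons.
Arg: 6 codons.
4 × 2 × 2 × 6 × 4 × 2 × 6 = 4608.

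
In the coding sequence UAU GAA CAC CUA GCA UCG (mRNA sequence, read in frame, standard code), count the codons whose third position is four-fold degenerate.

Codon 1 UAU (Tyr): third position 2-fold.
Codon 2 GAA (Glu): third position 2-fold.
Codon 3 CAC (His): third position 2-fold.
Codon 4 CUA (Leu): third position 4-fold.
Codon 5 GCA (Ala): third position 4-fold.
Codon 6 UCG (Ser): third position 4-fold.
Four-fold degenerate third positions: 3.

3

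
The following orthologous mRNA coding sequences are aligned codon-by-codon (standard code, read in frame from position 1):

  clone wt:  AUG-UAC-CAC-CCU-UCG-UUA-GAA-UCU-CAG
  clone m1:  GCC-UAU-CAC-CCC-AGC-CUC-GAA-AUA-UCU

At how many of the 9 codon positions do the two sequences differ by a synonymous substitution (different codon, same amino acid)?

Codon 1: AUG Met / GCC Ala — nonsynonymous.
Codon 2: UAC Tyr / UAU Tyr — synonymous.
Codon 3: CAC His / CAC His — identical.
Codon 4: CCU Pro / CCC Pro — synonymous.
Codon 5: UCG Ser / AGC Ser — synonymous.
Codon 6: UUA Leu / CUC Leu — synonymous.
Codon 7: GAA Glu / GAA Glu — identical.
Codon 8: UCU Ser / AUA Ile — nonsynonymous.
Codon 9: CAG Gln / UCU Ser — nonsynonymous.
Synonymous differences: 4.

4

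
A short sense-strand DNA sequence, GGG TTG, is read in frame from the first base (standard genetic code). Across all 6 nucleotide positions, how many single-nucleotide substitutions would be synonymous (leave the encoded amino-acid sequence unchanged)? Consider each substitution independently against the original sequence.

5

Codon 1 (GGG, Gly): 3 synonymous substitutions.
Codon 2 (TTG, Leu): 2 synonymous substitutions.
Total: 3 + 2 = 5.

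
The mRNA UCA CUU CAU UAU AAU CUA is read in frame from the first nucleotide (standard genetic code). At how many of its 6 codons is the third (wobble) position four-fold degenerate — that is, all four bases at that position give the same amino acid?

3

Codon 1 UCA (Ser): third position 4-fold.
Codon 2 CUU (Leu): third position 4-fold.
Codon 3 CAU (His): third position 2-fold.
Codon 4 UAU (Tyr): third position 2-fold.
Codon 5 AAU (Asn): third position 2-fold.
Codon 6 CUA (Leu): third position 4-fold.
Four-fold degenerate third positions: 3.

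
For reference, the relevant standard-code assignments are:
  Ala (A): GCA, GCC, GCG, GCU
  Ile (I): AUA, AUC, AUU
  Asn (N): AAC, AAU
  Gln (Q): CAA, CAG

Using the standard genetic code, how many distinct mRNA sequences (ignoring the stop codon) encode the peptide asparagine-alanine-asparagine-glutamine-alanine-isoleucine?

384

Asn: 2 codons.
Ala: 4 codons.
Asn: 2 codons.
Gln: 2 codons.
Ala: 4 codons.
Ile: 3 codons.
2 × 4 × 2 × 2 × 4 × 3 = 384.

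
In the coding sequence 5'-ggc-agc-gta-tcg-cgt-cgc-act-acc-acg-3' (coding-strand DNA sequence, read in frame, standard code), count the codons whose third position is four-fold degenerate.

Codon 1 GGC (Gly): third position 4-fold.
Codon 2 AGC (Ser): third position 2-fold.
Codon 3 GTA (Val): third position 4-fold.
Codon 4 TCG (Ser): third position 4-fold.
Codon 5 CGT (Arg): third position 4-fold.
Codon 6 CGC (Arg): third position 4-fold.
Codon 7 ACT (Thr): third position 4-fold.
Codon 8 ACC (Thr): third position 4-fold.
Codon 9 ACG (Thr): third position 4-fold.
Four-fold degenerate third positions: 8.

8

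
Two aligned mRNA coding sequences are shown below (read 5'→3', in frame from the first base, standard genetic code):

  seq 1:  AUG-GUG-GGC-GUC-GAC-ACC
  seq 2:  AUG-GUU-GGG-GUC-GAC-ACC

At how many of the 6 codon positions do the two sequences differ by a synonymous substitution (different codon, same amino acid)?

2

Codon 1: AUG Met / AUG Met — identical.
Codon 2: GUG Val / GUU Val — synonymous.
Codon 3: GGC Gly / GGG Gly — synonymous.
Codon 4: GUC Val / GUC Val — identical.
Codon 5: GAC Asp / GAC Asp — identical.
Codon 6: ACC Thr / ACC Thr — identical.
Synonymous differences: 2.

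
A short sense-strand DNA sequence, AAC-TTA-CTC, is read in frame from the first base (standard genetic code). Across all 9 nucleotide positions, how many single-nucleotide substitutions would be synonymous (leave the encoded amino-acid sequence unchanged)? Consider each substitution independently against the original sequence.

6

Codon 1 (AAC, Asn): 1 synonymous substitution.
Codon 2 (TTA, Leu): 2 synonymous substitutions.
Codon 3 (CTC, Leu): 3 synonymous substitutions.
Total: 1 + 2 + 3 = 6.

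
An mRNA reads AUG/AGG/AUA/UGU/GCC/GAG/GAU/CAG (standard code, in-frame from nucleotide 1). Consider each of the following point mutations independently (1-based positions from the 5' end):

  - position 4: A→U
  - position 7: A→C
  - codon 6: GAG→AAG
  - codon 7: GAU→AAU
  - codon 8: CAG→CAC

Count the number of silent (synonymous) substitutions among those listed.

0

Codon 2: AGG (Arg) → UGG (Trp) — missense.
Codon 3: AUA (Ile) → CUA (Leu) — missense.
Codon 6: GAG (Glu) → AAG (Lys) — missense.
Codon 7: GAU (Asp) → AAU (Asn) — missense.
Codon 8: CAG (Gln) → CAC (His) — missense.
Synonymous: 0 of 5.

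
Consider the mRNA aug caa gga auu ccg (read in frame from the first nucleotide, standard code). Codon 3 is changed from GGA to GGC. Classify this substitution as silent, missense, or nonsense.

silent

Position 9 falls in codon 3: GGA → Gly.
After the substitution the codon is GGC → Gly.
Both encode Gly, so the change is synonymous.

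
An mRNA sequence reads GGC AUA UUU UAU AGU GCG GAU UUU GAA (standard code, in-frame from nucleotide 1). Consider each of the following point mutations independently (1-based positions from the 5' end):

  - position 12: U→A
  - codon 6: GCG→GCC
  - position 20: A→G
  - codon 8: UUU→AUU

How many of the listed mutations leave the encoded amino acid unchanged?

Codon 4: UAU (Tyr) → UAA (Stop) — nonsense.
Codon 6: GCG (Ala) → GCC (Ala) — synonymous.
Codon 7: GAU (Asp) → GGU (Gly) — missense.
Codon 8: UUU (Phe) → AUU (Ile) — missense.
Synonymous: 1 of 4.

1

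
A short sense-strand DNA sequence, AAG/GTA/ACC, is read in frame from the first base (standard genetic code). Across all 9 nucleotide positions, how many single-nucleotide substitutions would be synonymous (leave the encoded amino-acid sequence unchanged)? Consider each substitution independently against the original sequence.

Codon 1 (AAG, Lys): 1 synonymous substitution.
Codon 2 (GTA, Val): 3 synonymous substitutions.
Codon 3 (ACC, Thr): 3 synonymous substitutions.
Total: 1 + 3 + 3 = 7.

7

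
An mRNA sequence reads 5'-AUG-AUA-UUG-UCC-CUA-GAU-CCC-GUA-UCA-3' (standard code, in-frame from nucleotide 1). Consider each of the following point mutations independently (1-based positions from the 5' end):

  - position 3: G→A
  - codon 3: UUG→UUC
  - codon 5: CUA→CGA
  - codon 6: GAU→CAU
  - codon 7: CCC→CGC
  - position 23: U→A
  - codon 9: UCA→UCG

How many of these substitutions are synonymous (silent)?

Codon 1: AUG (Met) → AUA (Ile) — missense.
Codon 3: UUG (Leu) → UUC (Phe) — missense.
Codon 5: CUA (Leu) → CGA (Arg) — missense.
Codon 6: GAU (Asp) → CAU (His) — missense.
Codon 7: CCC (Pro) → CGC (Arg) — missense.
Codon 8: GUA (Val) → GAA (Glu) — missense.
Codon 9: UCA (Ser) → UCG (Ser) — synonymous.
Synonymous: 1 of 7.

1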